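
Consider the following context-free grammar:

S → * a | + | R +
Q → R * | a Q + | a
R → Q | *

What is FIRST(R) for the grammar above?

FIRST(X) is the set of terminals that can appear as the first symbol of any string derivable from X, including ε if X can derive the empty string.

We compute FIRST(R) using the standard algorithm.
FIRST(Q) = {*, a}
FIRST(R) = {*, a}
FIRST(S) = {*, +, a}
Therefore, FIRST(R) = {*, a}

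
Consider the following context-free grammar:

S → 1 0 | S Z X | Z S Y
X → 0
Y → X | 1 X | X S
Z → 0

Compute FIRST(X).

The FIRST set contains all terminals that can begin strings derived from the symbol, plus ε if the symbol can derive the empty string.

We compute FIRST(X) using the standard algorithm.
FIRST(S) = {0, 1}
FIRST(X) = {0}
FIRST(Y) = {0, 1}
FIRST(Z) = {0}
Therefore, FIRST(X) = {0}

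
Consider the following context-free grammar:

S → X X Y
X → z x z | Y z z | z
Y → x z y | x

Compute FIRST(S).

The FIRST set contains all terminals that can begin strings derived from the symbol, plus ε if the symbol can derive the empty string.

We compute FIRST(S) using the standard algorithm.
FIRST(S) = {x, z}
FIRST(X) = {x, z}
FIRST(Y) = {x}
Therefore, FIRST(S) = {x, z}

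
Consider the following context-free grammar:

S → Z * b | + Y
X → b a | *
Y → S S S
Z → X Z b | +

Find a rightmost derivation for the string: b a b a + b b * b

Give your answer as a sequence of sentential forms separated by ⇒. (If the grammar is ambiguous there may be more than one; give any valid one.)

S ⇒ Z * b ⇒ X Z b * b ⇒ X X Z b b * b ⇒ X X + b b * b ⇒ X b a + b b * b ⇒ b a b a + b b * b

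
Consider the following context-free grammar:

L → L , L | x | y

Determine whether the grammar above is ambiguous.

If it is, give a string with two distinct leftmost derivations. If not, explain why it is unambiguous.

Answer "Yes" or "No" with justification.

Yes - the string 'y , x , x , x' has two distinct leftmost derivations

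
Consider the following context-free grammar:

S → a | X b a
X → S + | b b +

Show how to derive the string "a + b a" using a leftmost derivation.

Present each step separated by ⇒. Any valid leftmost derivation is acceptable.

S ⇒ X b a ⇒ S + b a ⇒ a + b a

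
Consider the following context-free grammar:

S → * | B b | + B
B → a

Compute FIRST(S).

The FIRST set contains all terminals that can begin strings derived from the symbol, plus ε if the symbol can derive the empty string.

We compute FIRST(S) using the standard algorithm.
FIRST(B) = {a}
FIRST(S) = {*, +, a}
Therefore, FIRST(S) = {*, +, a}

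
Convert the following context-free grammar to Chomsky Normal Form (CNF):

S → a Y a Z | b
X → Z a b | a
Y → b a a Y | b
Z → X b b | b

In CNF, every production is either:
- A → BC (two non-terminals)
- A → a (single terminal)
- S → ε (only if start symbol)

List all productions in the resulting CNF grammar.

TA → a; S → b; TB → b; X → a; Y → b; Z → b; S → TA X0; X0 → Y X1; X1 → TA Z; X → Z X2; X2 → TA TB; Y → TB X3; X3 → TA X4; X4 → TA Y; Z → X X5; X5 → TB TB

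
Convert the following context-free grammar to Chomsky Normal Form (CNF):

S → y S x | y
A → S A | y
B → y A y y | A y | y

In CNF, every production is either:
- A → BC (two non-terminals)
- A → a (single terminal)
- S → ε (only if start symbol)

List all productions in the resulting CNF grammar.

TY → y; TX → x; S → y; A → y; B → y; S → TY X0; X0 → S TX; A → S A; B → TY X1; X1 → A X2; X2 → TY TY; B → A TY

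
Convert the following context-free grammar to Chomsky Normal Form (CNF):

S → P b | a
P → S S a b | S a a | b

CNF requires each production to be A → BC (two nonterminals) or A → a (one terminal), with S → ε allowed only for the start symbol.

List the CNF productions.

TB → b; S → a; TA → a; P → b; S → P TB; P → S X0; X0 → S X1; X1 → TA TB; P → S X2; X2 → TA TA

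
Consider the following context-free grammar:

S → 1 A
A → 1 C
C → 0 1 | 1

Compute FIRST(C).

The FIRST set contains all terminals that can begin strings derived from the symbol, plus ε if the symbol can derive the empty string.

We compute FIRST(C) using the standard algorithm.
FIRST(A) = {1}
FIRST(C) = {0, 1}
FIRST(S) = {1}
Therefore, FIRST(C) = {0, 1}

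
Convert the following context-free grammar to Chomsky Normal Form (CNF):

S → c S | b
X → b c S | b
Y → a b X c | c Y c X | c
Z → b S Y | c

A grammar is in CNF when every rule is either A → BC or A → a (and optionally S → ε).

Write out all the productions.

TC → c; S → b; TB → b; X → b; TA → a; Y → c; Z → c; S → TC S; X → TB X0; X0 → TC S; Y → TA X1; X1 → TB X2; X2 → X TC; Y → TC X3; X3 → Y X4; X4 → TC X; Z → TB X5; X5 → S Y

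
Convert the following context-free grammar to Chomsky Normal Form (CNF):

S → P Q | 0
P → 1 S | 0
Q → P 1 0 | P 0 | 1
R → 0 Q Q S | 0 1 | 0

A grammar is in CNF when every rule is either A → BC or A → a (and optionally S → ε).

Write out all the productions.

S → 0; T1 → 1; P → 0; T0 → 0; Q → 1; R → 0; S → P Q; P → T1 S; Q → P X0; X0 → T1 T0; Q → P T0; R → T0 X1; X1 → Q X2; X2 → Q S; R → T0 T1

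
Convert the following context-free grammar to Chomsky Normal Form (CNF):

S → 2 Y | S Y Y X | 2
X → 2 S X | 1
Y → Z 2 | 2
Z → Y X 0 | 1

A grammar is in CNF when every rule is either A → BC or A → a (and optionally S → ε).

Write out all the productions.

T2 → 2; S → 2; X → 1; Y → 2; T0 → 0; Z → 1; S → T2 Y; S → S X0; X0 → Y X1; X1 → Y X; X → T2 X2; X2 → S X; Y → Z T2; Z → Y X3; X3 → X T0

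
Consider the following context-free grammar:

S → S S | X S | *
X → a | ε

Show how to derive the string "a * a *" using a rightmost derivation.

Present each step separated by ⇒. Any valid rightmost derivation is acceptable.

S ⇒ S S ⇒ S X S ⇒ S X * ⇒ S a * ⇒ X S a * ⇒ X * a * ⇒ a * a *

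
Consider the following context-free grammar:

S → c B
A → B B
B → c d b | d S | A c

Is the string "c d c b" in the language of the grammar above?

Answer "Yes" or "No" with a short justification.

No - no valid derivation exists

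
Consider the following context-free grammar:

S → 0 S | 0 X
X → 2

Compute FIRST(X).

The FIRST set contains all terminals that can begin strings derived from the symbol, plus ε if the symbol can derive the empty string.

We compute FIRST(X) using the standard algorithm.
FIRST(S) = {0}
FIRST(X) = {2}
Therefore, FIRST(X) = {2}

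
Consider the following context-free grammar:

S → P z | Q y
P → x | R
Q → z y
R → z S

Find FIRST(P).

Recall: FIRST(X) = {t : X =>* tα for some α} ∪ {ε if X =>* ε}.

We compute FIRST(P) using the standard algorithm.
FIRST(P) = {x, z}
FIRST(Q) = {z}
FIRST(R) = {z}
FIRST(S) = {x, z}
Therefore, FIRST(P) = {x, z}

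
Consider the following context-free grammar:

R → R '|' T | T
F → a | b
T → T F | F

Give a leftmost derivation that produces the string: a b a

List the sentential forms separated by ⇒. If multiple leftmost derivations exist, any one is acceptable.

R ⇒ T ⇒ T F ⇒ T F F ⇒ F F F ⇒ a F F ⇒ a b F ⇒ a b a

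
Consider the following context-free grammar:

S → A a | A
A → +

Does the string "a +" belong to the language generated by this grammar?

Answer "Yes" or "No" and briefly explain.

No - no valid derivation exists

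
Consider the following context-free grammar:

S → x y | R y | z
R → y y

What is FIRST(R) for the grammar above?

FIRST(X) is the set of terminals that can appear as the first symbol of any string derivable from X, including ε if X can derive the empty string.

We compute FIRST(R) using the standard algorithm.
FIRST(R) = {y}
FIRST(S) = {x, y, z}
Therefore, FIRST(R) = {y}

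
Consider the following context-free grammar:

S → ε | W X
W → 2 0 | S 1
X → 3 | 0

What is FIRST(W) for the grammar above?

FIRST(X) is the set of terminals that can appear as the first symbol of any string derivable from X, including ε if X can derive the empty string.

We compute FIRST(W) using the standard algorithm.
FIRST(S) = {1, 2, ε}
FIRST(W) = {1, 2}
FIRST(X) = {0, 3}
Therefore, FIRST(W) = {1, 2}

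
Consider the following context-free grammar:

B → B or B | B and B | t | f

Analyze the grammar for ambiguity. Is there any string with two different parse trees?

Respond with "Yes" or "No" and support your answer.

Yes - the string 't and t and t or t and t' has two distinct parse trees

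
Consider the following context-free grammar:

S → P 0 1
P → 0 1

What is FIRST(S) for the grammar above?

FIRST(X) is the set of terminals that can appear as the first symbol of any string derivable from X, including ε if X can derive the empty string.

We compute FIRST(S) using the standard algorithm.
FIRST(P) = {0}
FIRST(S) = {0}
Therefore, FIRST(S) = {0}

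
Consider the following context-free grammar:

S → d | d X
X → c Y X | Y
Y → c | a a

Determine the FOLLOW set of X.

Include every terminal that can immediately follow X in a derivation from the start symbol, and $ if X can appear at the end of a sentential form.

We compute FOLLOW(X) using the standard algorithm.
FOLLOW(S) starts with {$}.
FIRST(S) = {d}
FIRST(X) = {a, c}
FIRST(Y) = {a, c}
FOLLOW(S) = {$}
FOLLOW(X) = {$}
FOLLOW(Y) = {$, a, c}
Therefore, FOLLOW(X) = {$}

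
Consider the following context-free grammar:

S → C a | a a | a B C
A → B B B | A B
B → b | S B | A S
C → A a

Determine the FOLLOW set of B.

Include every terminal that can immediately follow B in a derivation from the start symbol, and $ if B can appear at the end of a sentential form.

We compute FOLLOW(B) using the standard algorithm.
FOLLOW(S) starts with {$}.
FIRST(A) = {a, b}
FIRST(B) = {a, b}
FIRST(C) = {a, b}
FIRST(S) = {a, b}
FOLLOW(A) = {a, b}
FOLLOW(B) = {a, b}
FOLLOW(C) = {$, a, b}
FOLLOW(S) = {$, a, b}
Therefore, FOLLOW(B) = {a, b}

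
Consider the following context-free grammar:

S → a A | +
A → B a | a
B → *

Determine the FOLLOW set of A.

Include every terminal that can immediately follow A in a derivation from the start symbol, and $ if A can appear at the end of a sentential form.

We compute FOLLOW(A) using the standard algorithm.
FOLLOW(S) starts with {$}.
FIRST(A) = {*, a}
FIRST(B) = {*}
FIRST(S) = {+, a}
FOLLOW(A) = {$}
FOLLOW(B) = {a}
FOLLOW(S) = {$}
Therefore, FOLLOW(A) = {$}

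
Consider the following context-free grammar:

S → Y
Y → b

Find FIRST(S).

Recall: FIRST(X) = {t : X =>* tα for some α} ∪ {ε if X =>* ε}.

We compute FIRST(S) using the standard algorithm.
FIRST(S) = {b}
FIRST(Y) = {b}
Therefore, FIRST(S) = {b}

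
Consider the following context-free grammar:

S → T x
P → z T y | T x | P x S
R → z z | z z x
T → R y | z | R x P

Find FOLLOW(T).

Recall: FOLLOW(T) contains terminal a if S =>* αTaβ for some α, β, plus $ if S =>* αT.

We compute FOLLOW(T) using the standard algorithm.
FOLLOW(S) starts with {$}.
FIRST(P) = {z}
FIRST(R) = {z}
FIRST(S) = {z}
FIRST(T) = {z}
FOLLOW(P) = {x, y}
FOLLOW(R) = {x, y}
FOLLOW(S) = {$, x, y}
FOLLOW(T) = {x, y}
Therefore, FOLLOW(T) = {x, y}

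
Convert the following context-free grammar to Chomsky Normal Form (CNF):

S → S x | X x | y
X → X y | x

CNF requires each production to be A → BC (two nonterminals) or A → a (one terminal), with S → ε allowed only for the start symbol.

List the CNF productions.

TX → x; S → y; TY → y; X → x; S → S TX; S → X TX; X → X TY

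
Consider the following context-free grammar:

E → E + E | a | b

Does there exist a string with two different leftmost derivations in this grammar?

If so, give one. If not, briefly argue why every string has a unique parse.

Yes - the string 'a + b + a + b + b' has two distinct leftmost derivations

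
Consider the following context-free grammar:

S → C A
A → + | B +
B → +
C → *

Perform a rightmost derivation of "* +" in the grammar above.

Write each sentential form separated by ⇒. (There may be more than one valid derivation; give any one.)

S ⇒ C A ⇒ C + ⇒ * +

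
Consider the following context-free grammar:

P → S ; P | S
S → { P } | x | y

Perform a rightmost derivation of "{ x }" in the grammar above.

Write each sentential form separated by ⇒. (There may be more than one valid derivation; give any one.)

P ⇒ S ⇒ { P } ⇒ { S } ⇒ { x }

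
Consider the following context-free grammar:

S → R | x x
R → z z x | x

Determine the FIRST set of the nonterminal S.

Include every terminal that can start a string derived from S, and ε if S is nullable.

We compute FIRST(S) using the standard algorithm.
FIRST(R) = {x, z}
FIRST(S) = {x, z}
Therefore, FIRST(S) = {x, z}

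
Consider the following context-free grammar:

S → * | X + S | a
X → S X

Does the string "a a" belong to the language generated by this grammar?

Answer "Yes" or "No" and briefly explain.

No - no valid derivation exists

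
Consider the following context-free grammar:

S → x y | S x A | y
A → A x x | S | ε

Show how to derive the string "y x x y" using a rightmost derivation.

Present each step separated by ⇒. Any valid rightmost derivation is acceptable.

S ⇒ S x A ⇒ S x S ⇒ S x x y ⇒ y x x y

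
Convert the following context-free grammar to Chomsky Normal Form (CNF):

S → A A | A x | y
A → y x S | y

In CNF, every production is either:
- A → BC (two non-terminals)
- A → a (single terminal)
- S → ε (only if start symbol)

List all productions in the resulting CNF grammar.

TX → x; S → y; TY → y; A → y; S → A A; S → A TX; A → TY X0; X0 → TX S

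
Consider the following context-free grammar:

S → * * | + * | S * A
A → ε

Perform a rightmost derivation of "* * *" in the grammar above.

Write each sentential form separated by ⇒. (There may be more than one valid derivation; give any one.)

S ⇒ S * A ⇒ S * ⇒ * * *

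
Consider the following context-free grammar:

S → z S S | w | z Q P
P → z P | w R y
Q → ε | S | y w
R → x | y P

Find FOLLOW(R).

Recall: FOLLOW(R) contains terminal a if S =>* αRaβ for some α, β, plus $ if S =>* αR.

We compute FOLLOW(R) using the standard algorithm.
FOLLOW(S) starts with {$}.
FIRST(P) = {w, z}
FIRST(Q) = {w, y, z, ε}
FIRST(R) = {x, y}
FIRST(S) = {w, z}
FOLLOW(P) = {$, w, y, z}
FOLLOW(Q) = {w, z}
FOLLOW(R) = {y}
FOLLOW(S) = {$, w, z}
Therefore, FOLLOW(R) = {y}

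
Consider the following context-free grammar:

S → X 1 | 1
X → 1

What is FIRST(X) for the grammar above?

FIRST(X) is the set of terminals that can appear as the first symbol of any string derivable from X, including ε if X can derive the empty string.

We compute FIRST(X) using the standard algorithm.
FIRST(S) = {1}
FIRST(X) = {1}
Therefore, FIRST(X) = {1}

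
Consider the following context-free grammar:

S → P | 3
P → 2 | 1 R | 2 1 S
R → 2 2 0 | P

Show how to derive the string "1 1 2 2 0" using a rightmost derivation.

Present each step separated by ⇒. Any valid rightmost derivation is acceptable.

S ⇒ P ⇒ 1 R ⇒ 1 P ⇒ 1 1 R ⇒ 1 1 2 2 0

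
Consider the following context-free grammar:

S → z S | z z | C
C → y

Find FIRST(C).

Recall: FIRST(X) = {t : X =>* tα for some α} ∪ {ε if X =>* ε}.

We compute FIRST(C) using the standard algorithm.
FIRST(C) = {y}
FIRST(S) = {y, z}
Therefore, FIRST(C) = {y}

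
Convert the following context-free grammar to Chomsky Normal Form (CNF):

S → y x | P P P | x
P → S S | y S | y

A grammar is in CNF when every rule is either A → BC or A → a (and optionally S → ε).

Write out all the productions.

TY → y; TX → x; S → x; P → y; S → TY TX; S → P X0; X0 → P P; P → S S; P → TY S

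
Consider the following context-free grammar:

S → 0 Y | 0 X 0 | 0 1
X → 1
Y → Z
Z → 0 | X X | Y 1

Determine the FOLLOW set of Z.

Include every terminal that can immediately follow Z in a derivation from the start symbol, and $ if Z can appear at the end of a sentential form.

We compute FOLLOW(Z) using the standard algorithm.
FOLLOW(S) starts with {$}.
FIRST(S) = {0}
FIRST(X) = {1}
FIRST(Y) = {0, 1}
FIRST(Z) = {0, 1}
FOLLOW(S) = {$}
FOLLOW(X) = {$, 0, 1}
FOLLOW(Y) = {$, 1}
FOLLOW(Z) = {$, 1}
Therefore, FOLLOW(Z) = {$, 1}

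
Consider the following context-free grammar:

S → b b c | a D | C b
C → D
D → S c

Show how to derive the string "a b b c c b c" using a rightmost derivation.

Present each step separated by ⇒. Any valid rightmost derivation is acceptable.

S ⇒ a D ⇒ a S c ⇒ a C b c ⇒ a D b c ⇒ a S c b c ⇒ a b b c c b c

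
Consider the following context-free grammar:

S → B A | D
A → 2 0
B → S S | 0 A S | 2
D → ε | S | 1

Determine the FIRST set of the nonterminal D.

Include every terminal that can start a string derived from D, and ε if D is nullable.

We compute FIRST(D) using the standard algorithm.
FIRST(A) = {2}
FIRST(B) = {0, 1, 2, ε}
FIRST(D) = {0, 1, 2, ε}
FIRST(S) = {0, 1, 2, ε}
Therefore, FIRST(D) = {0, 1, 2, ε}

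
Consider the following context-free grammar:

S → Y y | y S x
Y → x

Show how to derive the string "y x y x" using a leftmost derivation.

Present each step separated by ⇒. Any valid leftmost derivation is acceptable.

S ⇒ y S x ⇒ y Y y x ⇒ y x y x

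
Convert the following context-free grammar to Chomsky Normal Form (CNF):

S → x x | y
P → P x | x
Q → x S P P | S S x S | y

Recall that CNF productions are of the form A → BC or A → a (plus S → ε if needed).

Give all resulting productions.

TX → x; S → y; P → x; Q → y; S → TX TX; P → P TX; Q → TX X0; X0 → S X1; X1 → P P; Q → S X2; X2 → S X3; X3 → TX S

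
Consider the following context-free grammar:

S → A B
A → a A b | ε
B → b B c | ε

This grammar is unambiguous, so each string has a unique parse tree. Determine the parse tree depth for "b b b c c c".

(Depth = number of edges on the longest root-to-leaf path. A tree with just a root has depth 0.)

5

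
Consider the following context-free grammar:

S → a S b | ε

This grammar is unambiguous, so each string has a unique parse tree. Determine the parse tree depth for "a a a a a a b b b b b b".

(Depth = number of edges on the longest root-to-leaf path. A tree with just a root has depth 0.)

7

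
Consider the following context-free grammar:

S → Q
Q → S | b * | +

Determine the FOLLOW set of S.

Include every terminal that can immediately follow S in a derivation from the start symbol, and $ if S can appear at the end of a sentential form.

We compute FOLLOW(S) using the standard algorithm.
FOLLOW(S) starts with {$}.
FIRST(Q) = {+, b}
FIRST(S) = {+, b}
FOLLOW(Q) = {$}
FOLLOW(S) = {$}
Therefore, FOLLOW(S) = {$}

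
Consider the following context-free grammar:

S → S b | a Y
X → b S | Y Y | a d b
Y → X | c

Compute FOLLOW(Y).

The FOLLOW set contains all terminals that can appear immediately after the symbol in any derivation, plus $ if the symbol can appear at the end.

We compute FOLLOW(Y) using the standard algorithm.
FOLLOW(S) starts with {$}.
FIRST(S) = {a}
FIRST(X) = {a, b, c}
FIRST(Y) = {a, b, c}
FOLLOW(S) = {$, a, b, c}
FOLLOW(X) = {$, a, b, c}
FOLLOW(Y) = {$, a, b, c}
Therefore, FOLLOW(Y) = {$, a, b, c}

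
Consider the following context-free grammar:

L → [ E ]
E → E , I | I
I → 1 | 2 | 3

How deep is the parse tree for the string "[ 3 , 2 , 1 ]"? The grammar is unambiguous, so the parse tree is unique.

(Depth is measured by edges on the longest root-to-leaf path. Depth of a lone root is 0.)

5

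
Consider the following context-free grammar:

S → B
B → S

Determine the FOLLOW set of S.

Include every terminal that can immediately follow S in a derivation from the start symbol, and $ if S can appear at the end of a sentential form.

We compute FOLLOW(S) using the standard algorithm.
FOLLOW(S) starts with {$}.
FIRST(B) = {}
FIRST(S) = {}
FOLLOW(B) = {$}
FOLLOW(S) = {$}
Therefore, FOLLOW(S) = {$}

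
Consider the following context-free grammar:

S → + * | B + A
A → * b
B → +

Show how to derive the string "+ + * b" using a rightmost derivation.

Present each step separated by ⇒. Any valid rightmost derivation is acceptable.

S ⇒ B + A ⇒ B + * b ⇒ + + * b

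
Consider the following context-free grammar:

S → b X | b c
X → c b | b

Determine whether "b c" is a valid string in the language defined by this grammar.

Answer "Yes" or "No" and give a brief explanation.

Yes - a valid derivation exists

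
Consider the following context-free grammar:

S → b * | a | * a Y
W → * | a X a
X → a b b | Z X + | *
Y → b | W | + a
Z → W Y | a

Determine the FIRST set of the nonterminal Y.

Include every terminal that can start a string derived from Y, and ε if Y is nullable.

We compute FIRST(Y) using the standard algorithm.
FIRST(S) = {*, a, b}
FIRST(W) = {*, a}
FIRST(X) = {*, a}
FIRST(Y) = {*, +, a, b}
FIRST(Z) = {*, a}
Therefore, FIRST(Y) = {*, +, a, b}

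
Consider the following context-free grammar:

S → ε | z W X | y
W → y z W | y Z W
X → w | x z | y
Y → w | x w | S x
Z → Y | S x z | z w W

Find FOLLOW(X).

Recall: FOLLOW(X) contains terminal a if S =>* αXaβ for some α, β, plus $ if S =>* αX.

We compute FOLLOW(X) using the standard algorithm.
FOLLOW(S) starts with {$}.
FIRST(S) = {y, z, ε}
FIRST(W) = {y}
FIRST(X) = {w, x, y}
FIRST(Y) = {w, x, y, z}
FIRST(Z) = {w, x, y, z}
FOLLOW(S) = {$, x}
FOLLOW(W) = {w, x, y}
FOLLOW(X) = {$, x}
FOLLOW(Y) = {y}
FOLLOW(Z) = {y}
Therefore, FOLLOW(X) = {$, x}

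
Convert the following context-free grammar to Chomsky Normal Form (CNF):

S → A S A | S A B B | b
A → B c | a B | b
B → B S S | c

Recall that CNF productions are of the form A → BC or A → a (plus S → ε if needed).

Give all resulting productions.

S → b; TC → c; TA → a; A → b; B → c; S → A X0; X0 → S A; S → S X1; X1 → A X2; X2 → B B; A → B TC; A → TA B; B → B X3; X3 → S S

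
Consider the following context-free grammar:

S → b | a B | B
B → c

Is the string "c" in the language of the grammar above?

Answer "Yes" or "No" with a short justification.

Yes - a valid derivation exists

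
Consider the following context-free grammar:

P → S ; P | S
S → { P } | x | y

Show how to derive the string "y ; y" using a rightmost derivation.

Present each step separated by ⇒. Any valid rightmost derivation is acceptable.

P ⇒ S ; P ⇒ S ; S ⇒ S ; y ⇒ y ; y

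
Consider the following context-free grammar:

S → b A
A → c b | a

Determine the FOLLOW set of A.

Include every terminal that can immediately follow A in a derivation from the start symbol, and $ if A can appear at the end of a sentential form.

We compute FOLLOW(A) using the standard algorithm.
FOLLOW(S) starts with {$}.
FIRST(A) = {a, c}
FIRST(S) = {b}
FOLLOW(A) = {$}
FOLLOW(S) = {$}
Therefore, FOLLOW(A) = {$}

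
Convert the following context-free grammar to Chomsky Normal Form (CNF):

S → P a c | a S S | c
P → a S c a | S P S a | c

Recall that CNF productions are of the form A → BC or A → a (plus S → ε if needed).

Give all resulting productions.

TA → a; TC → c; S → c; P → c; S → P X0; X0 → TA TC; S → TA X1; X1 → S S; P → TA X2; X2 → S X3; X3 → TC TA; P → S X4; X4 → P X5; X5 → S TA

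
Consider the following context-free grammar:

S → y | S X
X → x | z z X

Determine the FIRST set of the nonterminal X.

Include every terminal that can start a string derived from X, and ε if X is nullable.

We compute FIRST(X) using the standard algorithm.
FIRST(S) = {y}
FIRST(X) = {x, z}
Therefore, FIRST(X) = {x, z}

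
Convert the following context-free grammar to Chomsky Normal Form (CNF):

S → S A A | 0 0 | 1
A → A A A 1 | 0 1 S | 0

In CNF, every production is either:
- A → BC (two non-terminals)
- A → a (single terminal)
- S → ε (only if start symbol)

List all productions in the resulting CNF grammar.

T0 → 0; S → 1; T1 → 1; A → 0; S → S X0; X0 → A A; S → T0 T0; A → A X1; X1 → A X2; X2 → A T1; A → T0 X3; X3 → T1 S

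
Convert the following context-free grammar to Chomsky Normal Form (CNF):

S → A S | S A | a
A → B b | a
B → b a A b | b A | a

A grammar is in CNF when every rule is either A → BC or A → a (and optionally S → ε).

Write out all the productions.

S → a; TB → b; A → a; TA → a; B → a; S → A S; S → S A; A → B TB; B → TB X0; X0 → TA X1; X1 → A TB; B → TB A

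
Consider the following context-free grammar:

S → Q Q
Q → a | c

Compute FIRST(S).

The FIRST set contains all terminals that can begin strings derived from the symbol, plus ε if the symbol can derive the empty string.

We compute FIRST(S) using the standard algorithm.
FIRST(Q) = {a, c}
FIRST(S) = {a, c}
Therefore, FIRST(S) = {a, c}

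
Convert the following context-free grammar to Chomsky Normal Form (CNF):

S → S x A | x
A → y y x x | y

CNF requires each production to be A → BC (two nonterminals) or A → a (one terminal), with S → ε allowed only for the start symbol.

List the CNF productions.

TX → x; S → x; TY → y; A → y; S → S X0; X0 → TX A; A → TY X1; X1 → TY X2; X2 → TX TX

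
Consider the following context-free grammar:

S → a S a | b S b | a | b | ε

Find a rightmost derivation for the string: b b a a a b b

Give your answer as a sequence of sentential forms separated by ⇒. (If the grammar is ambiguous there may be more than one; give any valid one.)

S ⇒ b S b ⇒ b b S b b ⇒ b b a S a b b ⇒ b b a a a b b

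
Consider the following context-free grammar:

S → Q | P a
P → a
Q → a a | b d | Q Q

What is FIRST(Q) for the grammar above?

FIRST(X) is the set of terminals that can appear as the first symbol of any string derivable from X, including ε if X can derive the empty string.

We compute FIRST(Q) using the standard algorithm.
FIRST(P) = {a}
FIRST(Q) = {a, b}
FIRST(S) = {a, b}
Therefore, FIRST(Q) = {a, b}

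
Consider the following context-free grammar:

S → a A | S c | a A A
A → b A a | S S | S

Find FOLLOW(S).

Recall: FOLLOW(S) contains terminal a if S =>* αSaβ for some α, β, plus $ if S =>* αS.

We compute FOLLOW(S) using the standard algorithm.
FOLLOW(S) starts with {$}.
FIRST(A) = {a, b}
FIRST(S) = {a}
FOLLOW(A) = {$, a, b, c}
FOLLOW(S) = {$, a, b, c}
Therefore, FOLLOW(S) = {$, a, b, c}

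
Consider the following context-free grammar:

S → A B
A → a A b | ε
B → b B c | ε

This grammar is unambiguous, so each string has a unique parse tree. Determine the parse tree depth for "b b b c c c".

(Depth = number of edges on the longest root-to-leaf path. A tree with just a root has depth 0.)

5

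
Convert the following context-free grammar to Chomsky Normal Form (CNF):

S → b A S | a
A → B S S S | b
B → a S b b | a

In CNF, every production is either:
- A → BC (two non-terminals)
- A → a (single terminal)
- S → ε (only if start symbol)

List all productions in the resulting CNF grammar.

TB → b; S → a; A → b; TA → a; B → a; S → TB X0; X0 → A S; A → B X1; X1 → S X2; X2 → S S; B → TA X3; X3 → S X4; X4 → TB TB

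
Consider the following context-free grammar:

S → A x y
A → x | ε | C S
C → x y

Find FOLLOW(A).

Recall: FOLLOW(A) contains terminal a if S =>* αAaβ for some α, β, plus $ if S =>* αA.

We compute FOLLOW(A) using the standard algorithm.
FOLLOW(S) starts with {$}.
FIRST(A) = {x, ε}
FIRST(C) = {x}
FIRST(S) = {x}
FOLLOW(A) = {x}
FOLLOW(C) = {x}
FOLLOW(S) = {$, x}
Therefore, FOLLOW(A) = {x}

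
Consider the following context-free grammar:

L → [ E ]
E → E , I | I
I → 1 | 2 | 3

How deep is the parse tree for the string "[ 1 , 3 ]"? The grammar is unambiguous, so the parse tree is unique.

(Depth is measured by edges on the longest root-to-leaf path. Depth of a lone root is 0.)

4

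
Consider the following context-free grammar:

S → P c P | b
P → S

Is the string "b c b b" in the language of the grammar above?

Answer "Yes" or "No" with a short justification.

No - no valid derivation exists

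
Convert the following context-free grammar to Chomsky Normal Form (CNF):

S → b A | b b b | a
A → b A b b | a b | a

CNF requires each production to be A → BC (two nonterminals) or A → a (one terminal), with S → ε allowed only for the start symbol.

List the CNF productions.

TB → b; S → a; TA → a; A → a; S → TB A; S → TB X0; X0 → TB TB; A → TB X1; X1 → A X2; X2 → TB TB; A → TA TB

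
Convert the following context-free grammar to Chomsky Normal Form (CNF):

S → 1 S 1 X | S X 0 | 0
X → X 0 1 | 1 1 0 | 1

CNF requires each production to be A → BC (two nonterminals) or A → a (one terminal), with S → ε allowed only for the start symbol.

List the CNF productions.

T1 → 1; T0 → 0; S → 0; X → 1; S → T1 X0; X0 → S X1; X1 → T1 X; S → S X2; X2 → X T0; X → X X3; X3 → T0 T1; X → T1 X4; X4 → T1 T0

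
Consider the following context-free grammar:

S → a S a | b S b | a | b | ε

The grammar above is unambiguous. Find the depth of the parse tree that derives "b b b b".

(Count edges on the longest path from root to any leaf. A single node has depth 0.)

3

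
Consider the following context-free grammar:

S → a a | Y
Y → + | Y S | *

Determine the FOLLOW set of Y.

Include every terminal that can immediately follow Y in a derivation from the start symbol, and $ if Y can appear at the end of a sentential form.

We compute FOLLOW(Y) using the standard algorithm.
FOLLOW(S) starts with {$}.
FIRST(S) = {*, +, a}
FIRST(Y) = {*, +}
FOLLOW(S) = {$, *, +, a}
FOLLOW(Y) = {$, *, +, a}
Therefore, FOLLOW(Y) = {$, *, +, a}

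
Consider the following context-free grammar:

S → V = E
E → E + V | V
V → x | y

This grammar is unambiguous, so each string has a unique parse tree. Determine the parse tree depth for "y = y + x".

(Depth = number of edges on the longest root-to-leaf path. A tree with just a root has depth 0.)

4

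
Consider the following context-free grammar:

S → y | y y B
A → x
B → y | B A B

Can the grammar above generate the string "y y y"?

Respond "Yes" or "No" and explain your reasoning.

Yes - a valid derivation exists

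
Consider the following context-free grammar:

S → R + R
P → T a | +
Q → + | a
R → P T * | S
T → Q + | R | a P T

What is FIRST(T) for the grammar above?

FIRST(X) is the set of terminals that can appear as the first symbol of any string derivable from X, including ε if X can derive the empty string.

We compute FIRST(T) using the standard algorithm.
FIRST(P) = {+, a}
FIRST(Q) = {+, a}
FIRST(R) = {+, a}
FIRST(S) = {+, a}
FIRST(T) = {+, a}
Therefore, FIRST(T) = {+, a}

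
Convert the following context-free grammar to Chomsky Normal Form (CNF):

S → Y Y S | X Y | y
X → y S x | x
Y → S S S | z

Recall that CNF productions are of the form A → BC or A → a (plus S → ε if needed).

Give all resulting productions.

S → y; TY → y; TX → x; X → x; Y → z; S → Y X0; X0 → Y S; S → X Y; X → TY X1; X1 → S TX; Y → S X2; X2 → S S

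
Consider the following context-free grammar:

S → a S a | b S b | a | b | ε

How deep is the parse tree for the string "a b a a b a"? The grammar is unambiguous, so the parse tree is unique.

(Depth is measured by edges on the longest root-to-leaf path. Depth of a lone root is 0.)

4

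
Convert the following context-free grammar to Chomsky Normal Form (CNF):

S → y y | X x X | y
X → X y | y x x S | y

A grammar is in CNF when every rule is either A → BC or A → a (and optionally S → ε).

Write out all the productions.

TY → y; TX → x; S → y; X → y; S → TY TY; S → X X0; X0 → TX X; X → X TY; X → TY X1; X1 → TX X2; X2 → TX S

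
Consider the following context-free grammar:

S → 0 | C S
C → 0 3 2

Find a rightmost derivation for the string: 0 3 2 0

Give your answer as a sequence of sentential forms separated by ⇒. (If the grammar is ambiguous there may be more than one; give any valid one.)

S ⇒ C S ⇒ C 0 ⇒ 0 3 2 0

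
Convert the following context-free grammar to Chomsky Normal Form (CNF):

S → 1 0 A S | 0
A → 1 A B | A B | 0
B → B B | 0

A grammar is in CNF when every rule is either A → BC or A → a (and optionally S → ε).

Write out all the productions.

T1 → 1; T0 → 0; S → 0; A → 0; B → 0; S → T1 X0; X0 → T0 X1; X1 → A S; A → T1 X2; X2 → A B; A → A B; B → B B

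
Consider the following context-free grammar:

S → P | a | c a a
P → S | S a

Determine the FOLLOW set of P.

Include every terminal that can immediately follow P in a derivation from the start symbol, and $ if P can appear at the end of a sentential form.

We compute FOLLOW(P) using the standard algorithm.
FOLLOW(S) starts with {$}.
FIRST(P) = {a, c}
FIRST(S) = {a, c}
FOLLOW(P) = {$, a}
FOLLOW(S) = {$, a}
Therefore, FOLLOW(P) = {$, a}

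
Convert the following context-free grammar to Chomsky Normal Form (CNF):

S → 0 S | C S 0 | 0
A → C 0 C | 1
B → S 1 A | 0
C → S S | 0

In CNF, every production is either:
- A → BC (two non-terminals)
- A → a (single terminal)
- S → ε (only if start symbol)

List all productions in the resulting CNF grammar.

T0 → 0; S → 0; A → 1; T1 → 1; B → 0; C → 0; S → T0 S; S → C X0; X0 → S T0; A → C X1; X1 → T0 C; B → S X2; X2 → T1 A; C → S S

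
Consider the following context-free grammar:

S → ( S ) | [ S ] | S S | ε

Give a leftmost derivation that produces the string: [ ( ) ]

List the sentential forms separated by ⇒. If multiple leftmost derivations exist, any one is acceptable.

S ⇒ S S ⇒ S S S ⇒ [ S ] S S ⇒ [ ( S ) ] S S ⇒ [ ( ) ] S S ⇒ [ ( ) ] S ⇒ [ ( ) ]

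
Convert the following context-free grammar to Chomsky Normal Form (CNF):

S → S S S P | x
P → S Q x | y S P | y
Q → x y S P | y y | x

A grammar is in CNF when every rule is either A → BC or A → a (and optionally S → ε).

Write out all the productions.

S → x; TX → x; TY → y; P → y; Q → x; S → S X0; X0 → S X1; X1 → S P; P → S X2; X2 → Q TX; P → TY X3; X3 → S P; Q → TX X4; X4 → TY X5; X5 → S P; Q → TY TY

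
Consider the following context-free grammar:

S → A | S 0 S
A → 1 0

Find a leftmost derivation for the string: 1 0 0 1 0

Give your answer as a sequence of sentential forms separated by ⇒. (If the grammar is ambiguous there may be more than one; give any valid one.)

S ⇒ S 0 S ⇒ A 0 S ⇒ 1 0 0 S ⇒ 1 0 0 A ⇒ 1 0 0 1 0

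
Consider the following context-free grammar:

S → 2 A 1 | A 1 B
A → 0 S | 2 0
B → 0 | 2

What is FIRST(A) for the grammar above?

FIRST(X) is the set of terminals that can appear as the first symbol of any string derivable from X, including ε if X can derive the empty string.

We compute FIRST(A) using the standard algorithm.
FIRST(A) = {0, 2}
FIRST(B) = {0, 2}
FIRST(S) = {0, 2}
Therefore, FIRST(A) = {0, 2}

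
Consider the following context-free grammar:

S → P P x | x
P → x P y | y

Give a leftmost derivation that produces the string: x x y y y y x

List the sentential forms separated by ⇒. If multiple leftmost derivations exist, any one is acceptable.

S ⇒ P P x ⇒ x P y P x ⇒ x x P y y P x ⇒ x x y y y P x ⇒ x x y y y y x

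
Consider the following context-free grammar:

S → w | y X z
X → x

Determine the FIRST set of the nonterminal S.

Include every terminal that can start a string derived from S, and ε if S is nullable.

We compute FIRST(S) using the standard algorithm.
FIRST(S) = {w, y}
FIRST(X) = {x}
Therefore, FIRST(S) = {w, y}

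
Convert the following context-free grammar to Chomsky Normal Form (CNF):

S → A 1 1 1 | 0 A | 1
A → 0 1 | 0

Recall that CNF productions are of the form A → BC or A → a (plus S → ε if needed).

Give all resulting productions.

T1 → 1; T0 → 0; S → 1; A → 0; S → A X0; X0 → T1 X1; X1 → T1 T1; S → T0 A; A → T0 T1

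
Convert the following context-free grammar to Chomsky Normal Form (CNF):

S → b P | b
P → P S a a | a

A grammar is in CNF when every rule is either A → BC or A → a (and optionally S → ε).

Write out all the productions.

TB → b; S → b; TA → a; P → a; S → TB P; P → P X0; X0 → S X1; X1 → TA TA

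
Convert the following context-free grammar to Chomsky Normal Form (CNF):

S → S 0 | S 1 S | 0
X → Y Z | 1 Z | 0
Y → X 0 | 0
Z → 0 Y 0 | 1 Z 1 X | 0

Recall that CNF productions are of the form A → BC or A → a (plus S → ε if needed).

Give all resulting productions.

T0 → 0; T1 → 1; S → 0; X → 0; Y → 0; Z → 0; S → S T0; S → S X0; X0 → T1 S; X → Y Z; X → T1 Z; Y → X T0; Z → T0 X1; X1 → Y T0; Z → T1 X2; X2 → Z X3; X3 → T1 X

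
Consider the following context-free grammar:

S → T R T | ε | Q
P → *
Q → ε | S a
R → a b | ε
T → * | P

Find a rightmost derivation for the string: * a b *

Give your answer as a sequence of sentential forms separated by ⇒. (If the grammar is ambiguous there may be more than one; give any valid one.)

S ⇒ T R T ⇒ T R * ⇒ T a b * ⇒ * a b *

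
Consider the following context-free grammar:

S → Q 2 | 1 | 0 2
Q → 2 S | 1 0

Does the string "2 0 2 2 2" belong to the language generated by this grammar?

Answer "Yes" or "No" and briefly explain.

No - no valid derivation exists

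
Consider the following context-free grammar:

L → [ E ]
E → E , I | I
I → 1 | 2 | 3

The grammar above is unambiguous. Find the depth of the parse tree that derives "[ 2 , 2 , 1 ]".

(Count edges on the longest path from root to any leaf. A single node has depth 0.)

5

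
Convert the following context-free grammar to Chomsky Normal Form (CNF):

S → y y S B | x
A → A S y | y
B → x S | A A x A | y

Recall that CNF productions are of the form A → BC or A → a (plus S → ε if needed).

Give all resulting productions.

TY → y; S → x; A → y; TX → x; B → y; S → TY X0; X0 → TY X1; X1 → S B; A → A X2; X2 → S TY; B → TX S; B → A X3; X3 → A X4; X4 → TX A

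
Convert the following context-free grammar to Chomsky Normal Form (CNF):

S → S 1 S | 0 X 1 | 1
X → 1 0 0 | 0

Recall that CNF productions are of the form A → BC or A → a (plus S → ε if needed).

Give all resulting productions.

T1 → 1; T0 → 0; S → 1; X → 0; S → S X0; X0 → T1 S; S → T0 X1; X1 → X T1; X → T1 X2; X2 → T0 T0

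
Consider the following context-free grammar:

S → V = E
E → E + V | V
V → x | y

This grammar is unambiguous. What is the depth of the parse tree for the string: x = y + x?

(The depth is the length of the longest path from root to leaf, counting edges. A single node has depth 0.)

4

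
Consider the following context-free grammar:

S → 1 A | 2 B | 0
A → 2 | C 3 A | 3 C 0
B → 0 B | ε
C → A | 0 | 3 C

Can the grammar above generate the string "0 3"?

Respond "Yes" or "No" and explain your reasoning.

No - no valid derivation exists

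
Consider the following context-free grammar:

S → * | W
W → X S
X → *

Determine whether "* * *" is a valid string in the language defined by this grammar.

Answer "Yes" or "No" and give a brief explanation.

Yes - a valid derivation exists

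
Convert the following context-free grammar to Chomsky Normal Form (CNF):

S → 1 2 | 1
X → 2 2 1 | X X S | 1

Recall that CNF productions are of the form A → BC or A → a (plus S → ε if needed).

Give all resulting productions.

T1 → 1; T2 → 2; S → 1; X → 1; S → T1 T2; X → T2 X0; X0 → T2 T1; X → X X1; X1 → X S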